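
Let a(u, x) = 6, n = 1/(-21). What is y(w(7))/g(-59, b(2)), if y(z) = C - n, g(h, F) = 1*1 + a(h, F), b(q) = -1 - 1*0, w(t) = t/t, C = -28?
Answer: -587/147 ≈ -3.9932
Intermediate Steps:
n = -1/21 ≈ -0.047619
w(t) = 1
b(q) = -1 (b(q) = -1 + 0 = -1)
g(h, F) = 7 (g(h, F) = 1*1 + 6 = 1 + 6 = 7)
y(z) = -587/21 (y(z) = -28 - 1*(-1/21) = -28 + 1/21 = -587/21)
y(w(7))/g(-59, b(2)) = -587/21/7 = -587/21*⅐ = -587/147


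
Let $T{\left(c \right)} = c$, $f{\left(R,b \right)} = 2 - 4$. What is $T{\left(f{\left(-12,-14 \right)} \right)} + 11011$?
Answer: $11009$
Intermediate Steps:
$f{\left(R,b \right)} = -2$
$T{\left(f{\left(-12,-14 \right)} \right)} + 11011 = -2 + 11011 = 11009$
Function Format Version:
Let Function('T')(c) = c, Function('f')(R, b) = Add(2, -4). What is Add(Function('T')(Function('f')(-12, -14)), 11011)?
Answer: 11009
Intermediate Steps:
Function('f')(R, b) = -2
Add(Function('T')(Function('f')(-12, -14)), 11011) = Add(-2, 11011) = 11009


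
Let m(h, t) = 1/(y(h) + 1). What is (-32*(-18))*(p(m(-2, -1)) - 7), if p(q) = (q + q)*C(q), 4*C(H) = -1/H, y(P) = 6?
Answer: -4320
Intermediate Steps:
m(h, t) = ⅐ (m(h, t) = 1/(6 + 1) = 1/7 = ⅐)
C(H) = -1/(4*H) (C(H) = (-1/H)/4 = -1/(4*H))
p(q) = -½ (p(q) = (q + q)*(-1/(4*q)) = (2*q)*(-1/(4*q)) = -½)
(-32*(-18))*(p(m(-2, -1)) - 7) = (-32*(-18))*(-½ - 7) = 576*(-15/2) = -4320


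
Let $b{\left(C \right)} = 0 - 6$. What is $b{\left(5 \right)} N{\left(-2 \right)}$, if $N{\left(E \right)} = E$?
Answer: $12$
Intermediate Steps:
$b{\left(C \right)} = -6$ ($b{\left(C \right)} = 0 - 6 = -6$)
$b{\left(5 \right)} N{\left(-2 \right)} = \left(-6\right) \left(-2\right) = 12$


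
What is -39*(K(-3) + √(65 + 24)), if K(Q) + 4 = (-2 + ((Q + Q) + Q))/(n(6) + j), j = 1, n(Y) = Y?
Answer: 1521/7 - 39*√89 ≈ -150.64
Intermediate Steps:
K(Q) = -30/7 + 3*Q/7 (K(Q) = -4 + (-2 + ((Q + Q) + Q))/(6 + 1) = -4 + (-2 + (2*Q + Q))/7 = -4 + (-2 + 3*Q)*(⅐) = -4 + (-2/7 + 3*Q/7) = -30/7 + 3*Q/7)
-39*(K(-3) + √(65 + 24)) = -39*((-30/7 + (3/7)*(-3)) + √(65 + 24)) = -39*((-30/7 - 9/7) + √89) = -39*(-39/7 + √89) = 1521/7 - 39*√89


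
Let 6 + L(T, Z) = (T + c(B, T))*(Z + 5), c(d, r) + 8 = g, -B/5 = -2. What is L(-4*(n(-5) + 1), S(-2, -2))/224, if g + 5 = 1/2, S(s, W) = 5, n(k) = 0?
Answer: -171/224 ≈ -0.76339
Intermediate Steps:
g = -9/2 (g = -5 + 1/2 = -5 + ½ = -9/2 ≈ -4.5000)
B = 10 (B = -5*(-2) = 10)
c(d, r) = -25/2 (c(d, r) = -8 - 9/2 = -25/2)
L(T, Z) = -6 + (5 + Z)*(-25/2 + T) (L(T, Z) = -6 + (T - 25/2)*(Z + 5) = -6 + (-25/2 + T)*(5 + Z) = -6 + (5 + Z)*(-25/2 + T))
L(-4*(n(-5) + 1), S(-2, -2))/224 = (-137/2 + 5*(-4*(0 + 1)) - 25/2*5 - 4*(0 + 1)*5)/224 = (-137/2 + 5*(-4*1) - 125/2 - 4*1*5)/224 = (-137/2 + 5*(-4) - 125/2 - 4*5)/224 = (-137/2 - 20 - 125/2 - 20)/224 = (1/224)*(-171) = -171/224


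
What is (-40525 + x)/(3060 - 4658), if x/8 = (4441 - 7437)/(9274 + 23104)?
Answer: 656071209/25870022 ≈ 25.360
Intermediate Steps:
x = -11984/16189 (x = 8*((4441 - 7437)/(9274 + 23104)) = 8*(-2996/32378) = 8*(-2996*1/32378) = 8*(-1498/16189) = -11984/16189 ≈ -0.74026)
(-40525 + x)/(3060 - 4658) = (-40525 - 11984/16189)/(3060 - 4658) = -656071209/16189/(-1598) = -656071209/16189*(-1/1598) = 656071209/25870022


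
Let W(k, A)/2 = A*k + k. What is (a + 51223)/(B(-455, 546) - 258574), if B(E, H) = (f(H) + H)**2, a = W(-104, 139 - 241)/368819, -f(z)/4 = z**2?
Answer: 3778407329/104793889408052570 ≈ 3.6056e-8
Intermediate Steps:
W(k, A) = 2*k + 2*A*k (W(k, A) = 2*(A*k + k) = 2*(k + A*k) = 2*k + 2*A*k)
f(z) = -4*z**2
a = 21008/368819 (a = (2*(-104)*(1 + (139 - 241)))/368819 = (2*(-104)*(1 - 102))*(1/368819) = (2*(-104)*(-101))*(1/368819) = 21008*(1/368819) = 21008/368819 ≈ 0.056960)
B(E, H) = (H - 4*H**2)**2 (B(E, H) = (-4*H**2 + H)**2 = (H - 4*H**2)**2)
(a + 51223)/(B(-455, 546) - 258574) = (21008/368819 + 51223)/(546**2*(-1 + 4*546)**2 - 258574) = 18892036645/(368819*(298116*(-1 + 2184)**2 - 258574)) = 18892036645/(368819*(298116*2183**2 - 258574)) = 18892036645/(368819*(298116*4765489 - 258574)) = 18892036645/(368819*(1420668518724 - 258574)) = (18892036645/368819)/1420668260150 = (18892036645/368819)*(1/1420668260150) = 3778407329/104793889408052570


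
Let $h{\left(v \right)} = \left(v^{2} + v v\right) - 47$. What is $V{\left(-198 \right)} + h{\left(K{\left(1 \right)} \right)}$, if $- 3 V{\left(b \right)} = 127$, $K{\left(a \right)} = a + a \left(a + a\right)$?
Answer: $- \frac{214}{3} \approx -71.333$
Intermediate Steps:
$K{\left(a \right)} = a + 2 a^{2}$ ($K{\left(a \right)} = a + a 2 a = a + 2 a^{2}$)
$V{\left(b \right)} = - \frac{127}{3}$ ($V{\left(b \right)} = \left(- \frac{1}{3}\right) 127 = - \frac{127}{3}$)
$h{\left(v \right)} = -47 + 2 v^{2}$ ($h{\left(v \right)} = \left(v^{2} + v^{2}\right) - 47 = 2 v^{2} - 47 = -47 + 2 v^{2}$)
$V{\left(-198 \right)} + h{\left(K{\left(1 \right)} \right)} = - \frac{127}{3} - \left(47 - 2 \left(1 \left(1 + 2 \cdot 1\right)\right)^{2}\right) = - \frac{127}{3} - \left(47 - 2 \left(1 \left(1 + 2\right)\right)^{2}\right) = - \frac{127}{3} - \left(47 - 2 \left(1 \cdot 3\right)^{2}\right) = - \frac{127}{3} - \left(47 - 2 \cdot 3^{2}\right) = - \frac{127}{3} + \left(-47 + 2 \cdot 9\right) = - \frac{127}{3} + \left(-47 + 18\right) = - \frac{127}{3} - 29 = - \frac{214}{3}$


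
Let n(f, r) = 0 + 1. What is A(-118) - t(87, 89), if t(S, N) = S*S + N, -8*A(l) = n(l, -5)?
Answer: -61265/8 ≈ -7658.1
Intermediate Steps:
n(f, r) = 1
A(l) = -1/8 (A(l) = -1/8*1 = -1/8)
t(S, N) = N + S**2 (t(S, N) = S**2 + N = N + S**2)
A(-118) - t(87, 89) = -1/8 - (89 + 87**2) = -1/8 - (89 + 7569) = -1/8 - 1*7658 = -1/8 - 7658 = -61265/8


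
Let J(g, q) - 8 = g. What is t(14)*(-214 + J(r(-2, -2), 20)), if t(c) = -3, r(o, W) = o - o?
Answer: 618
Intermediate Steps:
r(o, W) = 0
J(g, q) = 8 + g
t(14)*(-214 + J(r(-2, -2), 20)) = -3*(-214 + (8 + 0)) = -3*(-214 + 8) = -3*(-206) = 618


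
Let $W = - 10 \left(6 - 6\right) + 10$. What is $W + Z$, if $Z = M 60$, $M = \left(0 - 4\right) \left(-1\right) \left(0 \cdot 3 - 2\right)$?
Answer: $-470$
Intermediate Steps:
$M = -8$ ($M = \left(-4\right) \left(-1\right) \left(0 - 2\right) = 4 \left(-2\right) = -8$)
$Z = -480$ ($Z = \left(-8\right) 60 = -480$)
$W = 10$ ($W = - 10 \left(6 - 6\right) + 10 = \left(-10\right) 0 + 10 = 0 + 10 = 10$)
$W + Z = 10 - 480 = -470$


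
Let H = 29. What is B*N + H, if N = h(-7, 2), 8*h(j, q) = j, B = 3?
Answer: 211/8 ≈ 26.375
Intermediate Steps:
h(j, q) = j/8
N = -7/8 (N = (1/8)*(-7) = -7/8 ≈ -0.87500)
B*N + H = 3*(-7/8) + 29 = -21/8 + 29 = 211/8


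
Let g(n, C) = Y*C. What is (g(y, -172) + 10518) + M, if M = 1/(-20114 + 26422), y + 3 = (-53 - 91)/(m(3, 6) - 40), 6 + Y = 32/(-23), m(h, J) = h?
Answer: 1710439455/145084 ≈ 11789.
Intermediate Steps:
Y = -170/23 (Y = -6 + 32/(-23) = -6 + 32*(-1/23) = -6 - 32/23 = -170/23 ≈ -7.3913)
y = 33/37 (y = -3 + (-53 - 91)/(3 - 40) = -3 - 144/(-37) = -3 - 144*(-1/37) = -3 + 144/37 = 33/37 ≈ 0.89189)
g(n, C) = -170*C/23
M = 1/6308 ≈ 0.00015853
(g(y, -172) + 10518) + M = (-170/23*(-172) + 10518) + 1/6308 = (29240/23 + 10518) + 1/6308 = 271154/23 + 1/6308 = 1710439455/145084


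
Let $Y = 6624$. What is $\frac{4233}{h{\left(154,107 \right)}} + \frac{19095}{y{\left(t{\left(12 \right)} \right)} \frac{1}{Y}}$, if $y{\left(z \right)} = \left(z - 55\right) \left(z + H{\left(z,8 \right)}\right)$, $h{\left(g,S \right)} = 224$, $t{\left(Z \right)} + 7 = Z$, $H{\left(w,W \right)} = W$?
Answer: $- \frac{2832995127}{14560} \approx -1.9457 \cdot 10^{5}$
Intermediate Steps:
$t{\left(Z \right)} = -7 + Z$
$y{\left(z \right)} = \left(-55 + z\right) \left(8 + z\right)$ ($y{\left(z \right)} = \left(z - 55\right) \left(z + 8\right) = \left(-55 + z\right) \left(8 + z\right)$)
$\frac{4233}{h{\left(154,107 \right)}} + \frac{19095}{y{\left(t{\left(12 \right)} \right)} \frac{1}{Y}} = \frac{4233}{224} + \frac{19095}{\left(-440 + \left(-7 + 12\right)^{2} - 47 \left(-7 + 12\right)\right) \frac{1}{6624}} = 4233 \cdot \frac{1}{224} + \frac{19095}{\left(-440 + 5^{2} - 235\right) \frac{1}{6624}} = \frac{4233}{224} + \frac{19095}{\left(-440 + 25 - 235\right) \frac{1}{6624}} = \frac{4233}{224} + \frac{19095}{\left(-650\right) \frac{1}{6624}} = \frac{4233}{224} + \frac{19095}{- \frac{325}{3312}} = \frac{4233}{224} + 19095 \left(- \frac{3312}{325}\right) = \frac{4233}{224} - \frac{12648528}{65} = - \frac{2832995127}{14560}$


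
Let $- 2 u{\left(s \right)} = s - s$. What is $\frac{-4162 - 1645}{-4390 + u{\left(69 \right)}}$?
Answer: $\frac{5807}{4390} \approx 1.3228$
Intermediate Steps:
$u{\left(s \right)} = 0$ ($u{\left(s \right)} = - \frac{s - s}{2} = \left(- \frac{1}{2}\right) 0 = 0$)
$\frac{-4162 - 1645}{-4390 + u{\left(69 \right)}} = \frac{-4162 - 1645}{-4390 + 0} = - \frac{5807}{-4390} = \left(-5807\right) \left(- \frac{1}{4390}\right) = \frac{5807}{4390}$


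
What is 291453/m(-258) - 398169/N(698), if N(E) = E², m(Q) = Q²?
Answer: 2406111377/675630147 ≈ 3.5613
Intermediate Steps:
291453/m(-258) - 398169/N(698) = 291453/((-258)²) - 398169/(698²) = 291453/66564 - 398169/487204 = 291453*(1/66564) - 398169*1/487204 = 97151/22188 - 398169/487204 = 2406111377/675630147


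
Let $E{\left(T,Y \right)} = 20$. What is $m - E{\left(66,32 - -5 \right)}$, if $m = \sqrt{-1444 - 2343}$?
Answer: $-20 + i \sqrt{3787} \approx -20.0 + 61.539 i$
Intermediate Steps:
$m = i \sqrt{3787}$ ($m = \sqrt{-3787} = i \sqrt{3787} \approx 61.539 i$)
$m - E{\left(66,32 - -5 \right)} = i \sqrt{3787} - 20 = -20 + i \sqrt{3787}$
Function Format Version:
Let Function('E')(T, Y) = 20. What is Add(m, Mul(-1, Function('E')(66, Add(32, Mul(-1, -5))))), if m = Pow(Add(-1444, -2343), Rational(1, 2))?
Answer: Add(-20, Mul(I, Pow(3787, Rational(1, 2)))) ≈ Add(-20.000, Mul(61.539, I))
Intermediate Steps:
m = Mul(I, Pow(3787, Rational(1, 2))) (m = Pow(-3787, Rational(1, 2)) = Mul(I, Pow(3787, Rational(1, 2))) ≈ Mul(61.539, I))
Add(m, Mul(-1, Function('E')(66, Add(32, Mul(-1, -5))))) = Add(Mul(I, Pow(3787, Rational(1, 2))), Mul(-1, 20)) = Add(Mul(I, Pow(3787, Rational(1, 2))), -20) = Add(-20, Mul(I, Pow(3787, Rational(1, 2))))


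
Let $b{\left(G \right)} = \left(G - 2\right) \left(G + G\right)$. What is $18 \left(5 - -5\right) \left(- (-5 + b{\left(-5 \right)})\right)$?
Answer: $-11700$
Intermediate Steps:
$b{\left(G \right)} = 2 G \left(-2 + G\right)$ ($b{\left(G \right)} = \left(-2 + G\right) 2 G = 2 G \left(-2 + G\right)$)
$18 \left(5 - -5\right) \left(- (-5 + b{\left(-5 \right)})\right) = 18 \left(5 - -5\right) \left(- (-5 + 2 \left(-5\right) \left(-2 - 5\right))\right) = 18 \left(5 + 5\right) \left(- (-5 + 2 \left(-5\right) \left(-7\right))\right) = 18 \cdot 10 \left(- (-5 + 70)\right) = 180 \left(\left(-1\right) 65\right) = 180 \left(-65\right) = -11700$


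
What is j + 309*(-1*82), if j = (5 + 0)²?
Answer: -25313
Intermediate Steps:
j = 25 (j = 5² = 25)
j + 309*(-1*82) = 25 + 309*(-1*82) = 25 + 309*(-82) = 25 - 25338 = -25313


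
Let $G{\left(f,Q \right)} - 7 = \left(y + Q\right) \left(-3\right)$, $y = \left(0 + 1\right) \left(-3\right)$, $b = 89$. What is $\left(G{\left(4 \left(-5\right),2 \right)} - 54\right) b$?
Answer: $-3916$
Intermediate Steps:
$y = -3$ ($y = 1 \left(-3\right) = -3$)
$G{\left(f,Q \right)} = 16 - 3 Q$ ($G{\left(f,Q \right)} = 7 + \left(-3 + Q\right) \left(-3\right) = 7 - \left(-9 + 3 Q\right) = 16 - 3 Q$)
$\left(G{\left(4 \left(-5\right),2 \right)} - 54\right) b = \left(\left(16 - 6\right) - 54\right) 89 = \left(10 - 54\right) 89 = \left(-44\right) 89 = -3916$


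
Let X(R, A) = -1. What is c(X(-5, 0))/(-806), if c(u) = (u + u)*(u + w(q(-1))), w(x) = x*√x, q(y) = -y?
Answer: 0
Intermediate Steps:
w(x) = x^(3/2)
c(u) = 2*u*(1 + u) (c(u) = (u + u)*(u + (-1*(-1))^(3/2)) = (2*u)*(u + 1^(3/2)) = (2*u)*(u + 1) = (2*u)*(1 + u) = 2*u*(1 + u))
c(X(-5, 0))/(-806) = (2*(-1)*(1 - 1))/(-806) = (2*(-1)*0)*(-1/806) = 0*(-1/806) = 0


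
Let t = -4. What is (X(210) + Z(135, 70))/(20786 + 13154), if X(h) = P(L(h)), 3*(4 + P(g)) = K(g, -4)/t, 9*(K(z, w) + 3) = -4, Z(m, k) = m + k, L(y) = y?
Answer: 21739/3665520 ≈ 0.0059307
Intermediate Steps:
Z(m, k) = k + m
K(z, w) = -31/9 (K(z, w) = -3 + (⅑)*(-4) = -3 - 4/9 = -31/9)
P(g) = -401/108 (P(g) = -4 + (-31/9/(-4))/3 = -4 + (-31/9*(-¼))/3 = -4 + (⅓)*(31/36) = -4 + 31/108 = -401/108)
X(h) = -401/108
(X(210) + Z(135, 70))/(20786 + 13154) = (-401/108 + (70 + 135))/(20786 + 13154) = (-401/108 + 205)/33940 = (21739/108)*(1/33940) = 21739/3665520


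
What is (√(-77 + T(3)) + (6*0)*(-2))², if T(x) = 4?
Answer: -73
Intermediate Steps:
(√(-77 + T(3)) + (6*0)*(-2))² = (√(-77 + 4) + (6*0)*(-2))² = (√(-73) + 0*(-2))² = (I*√73 + 0)² = (I*√73)² = -73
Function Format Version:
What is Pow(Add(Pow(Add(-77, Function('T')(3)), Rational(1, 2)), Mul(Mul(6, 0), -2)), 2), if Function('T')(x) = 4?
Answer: -73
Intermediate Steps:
Pow(Add(Pow(Add(-77, Function('T')(3)), Rational(1, 2)), Mul(Mul(6, 0), -2)), 2) = Pow(Add(Pow(Add(-77, 4), Rational(1, 2)), Mul(Mul(6, 0), -2)), 2) = Pow(Add(Pow(-73, Rational(1, 2)), Mul(0, -2)), 2) = Pow(Add(Mul(I, Pow(73, Rational(1, 2))), 0), 2) = Pow(Mul(I, Pow(73, Rational(1, 2))), 2) = -73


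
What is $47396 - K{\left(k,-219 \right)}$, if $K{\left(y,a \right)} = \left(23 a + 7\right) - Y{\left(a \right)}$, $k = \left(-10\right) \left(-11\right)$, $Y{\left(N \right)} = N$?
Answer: $52207$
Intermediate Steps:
$k = 110$
$K{\left(y,a \right)} = 7 + 22 a$ ($K{\left(y,a \right)} = \left(23 a + 7\right) - a = \left(7 + 23 a\right) - a = 7 + 22 a$)
$47396 - K{\left(k,-219 \right)} = 47396 - \left(7 + 22 \left(-219\right)\right) = 47396 - \left(7 - 4818\right) = 47396 - -4811 = 47396 + 4811 = 52207$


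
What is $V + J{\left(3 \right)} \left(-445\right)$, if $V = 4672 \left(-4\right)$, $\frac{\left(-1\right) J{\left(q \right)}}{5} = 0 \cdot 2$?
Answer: $-18688$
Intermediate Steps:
$J{\left(q \right)} = 0$ ($J{\left(q \right)} = - 5 \cdot 0 \cdot 2 = \left(-5\right) 0 = 0$)
$V = -18688$
$V + J{\left(3 \right)} \left(-445\right) = -18688 + 0 \left(-445\right) = -18688 + 0 = -18688$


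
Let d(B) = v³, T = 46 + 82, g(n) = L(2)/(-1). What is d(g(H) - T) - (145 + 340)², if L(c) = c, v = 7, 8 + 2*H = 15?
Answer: -234882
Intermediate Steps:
H = 7/2 (H = -4 + (½)*15 = -4 + 15/2 = 7/2 ≈ 3.5000)
g(n) = -2 (g(n) = 2/(-1) = 2*(-1) = -2)
T = 128
d(B) = 343 (d(B) = 7³ = 343)
d(g(H) - T) - (145 + 340)² = 343 - (145 + 340)² = 343 - 1*485² = 343 - 1*235225 = 343 - 235225 = -234882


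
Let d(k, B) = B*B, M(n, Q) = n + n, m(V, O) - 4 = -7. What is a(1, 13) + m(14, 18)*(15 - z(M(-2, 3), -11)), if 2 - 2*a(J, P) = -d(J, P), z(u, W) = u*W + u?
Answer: 321/2 ≈ 160.50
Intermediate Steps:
m(V, O) = -3 (m(V, O) = 4 - 7 = -3)
M(n, Q) = 2*n
d(k, B) = B²
z(u, W) = u + W*u (z(u, W) = W*u + u = u + W*u)
a(J, P) = 1 + P²/2 (a(J, P) = 1 - (-1)*P²/2 = 1 + P²/2)
a(1, 13) + m(14, 18)*(15 - z(M(-2, 3), -11)) = (1 + (½)*13²) - 3*(15 - 2*(-2)*(1 - 11)) = (1 + (½)*169) - 3*(15 - (-4)*(-10)) = (1 + 169/2) - 3*(15 - 1*40) = 171/2 - 3*(15 - 40) = 171/2 - 3*(-25) = 171/2 + 75 = 321/2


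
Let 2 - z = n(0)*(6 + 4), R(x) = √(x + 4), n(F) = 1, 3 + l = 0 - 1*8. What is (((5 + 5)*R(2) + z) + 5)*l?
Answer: 33 - 110*√6 ≈ -236.44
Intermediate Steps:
l = -11 (l = -3 + (0 - 1*8) = -3 + (0 - 8) = -3 - 8 = -11)
R(x) = √(4 + x)
z = -8 (z = 2 - (6 + 4) = 2 - 10 = -8)
(((5 + 5)*R(2) + z) + 5)*l = (((5 + 5)*√(4 + 2) - 8) + 5)*(-11) = ((10*√6 - 8) + 5)*(-11) = ((-8 + 10*√6) + 5)*(-11) = (-3 + 10*√6)*(-11) = 33 - 110*√6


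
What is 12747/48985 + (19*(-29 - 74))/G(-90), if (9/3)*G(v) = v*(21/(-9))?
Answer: -18994271/685790 ≈ -27.697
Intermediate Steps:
G(v) = -7*v/9 (G(v) = (v*(21/(-9)))/3 = (v*(21*(-⅑)))/3 = (v*(-7/3))/3 = (-7*v/3)/3 = -7*v/9)
12747/48985 + (19*(-29 - 74))/G(-90) = 12747/48985 + (19*(-29 - 74))/((-7/9*(-90))) = 12747*(1/48985) + (19*(-103))/70 = 12747/48985 - 1957*1/70 = 12747/48985 - 1957/70 = -18994271/685790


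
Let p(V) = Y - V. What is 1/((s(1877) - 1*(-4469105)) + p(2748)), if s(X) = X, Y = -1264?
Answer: 1/4466970 ≈ 2.2387e-7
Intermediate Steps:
p(V) = -1264 - V
1/((s(1877) - 1*(-4469105)) + p(2748)) = 1/((1877 - 1*(-4469105)) + (-1264 - 1*2748)) = 1/((1877 + 4469105) + (-1264 - 2748)) = 1/(4470982 - 4012) = 1/4466970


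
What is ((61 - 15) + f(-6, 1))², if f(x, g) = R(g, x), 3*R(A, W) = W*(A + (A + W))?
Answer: 2916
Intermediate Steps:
R(A, W) = W*(W + 2*A)/3 (R(A, W) = (W*(A + (A + W)))/3 = (W*(W + 2*A))/3 = W*(W + 2*A)/3)
f(x, g) = x*(x + 2*g)/3
((61 - 15) + f(-6, 1))² = ((61 - 15) + (⅓)*(-6)*(-6 + 2*1))² = (46 + (⅓)*(-6)*(-6 + 2))² = (46 + (⅓)*(-6)*(-4))² = (46 + 8)² = 54² = 2916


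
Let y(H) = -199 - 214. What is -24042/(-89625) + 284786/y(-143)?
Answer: -8504671968/12338375 ≈ -689.29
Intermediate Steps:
y(H) = -413
-24042/(-89625) + 284786/y(-143) = -24042/(-89625) + 284786/(-413) = -24042*(-1/89625) + 284786*(-1/413) = 8014/29875 - 284786/413 = -8504671968/12338375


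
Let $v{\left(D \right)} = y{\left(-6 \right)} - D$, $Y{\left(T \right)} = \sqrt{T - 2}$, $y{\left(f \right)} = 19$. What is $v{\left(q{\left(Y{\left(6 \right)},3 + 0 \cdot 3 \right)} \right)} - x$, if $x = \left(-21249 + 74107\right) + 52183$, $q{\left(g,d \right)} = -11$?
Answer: $-105011$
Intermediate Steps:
$Y{\left(T \right)} = \sqrt{-2 + T}$
$x = 105041$ ($x = 52858 + 52183 = 105041$)
$v{\left(D \right)} = 19 - D$
$v{\left(q{\left(Y{\left(6 \right)},3 + 0 \cdot 3 \right)} \right)} - x = \left(19 - -11\right) - 105041 = \left(19 + 11\right) - 105041 = 30 - 105041 = -105011$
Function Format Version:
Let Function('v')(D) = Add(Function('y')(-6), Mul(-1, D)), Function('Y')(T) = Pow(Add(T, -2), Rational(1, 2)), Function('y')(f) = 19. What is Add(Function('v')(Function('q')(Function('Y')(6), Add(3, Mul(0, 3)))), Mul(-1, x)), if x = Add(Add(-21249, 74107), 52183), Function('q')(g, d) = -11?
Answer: -105011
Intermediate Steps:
Function('Y')(T) = Pow(Add(-2, T), Rational(1, 2))
x = 105041 (x = Add(52858, 52183) = 105041)
Function('v')(D) = Add(19, Mul(-1, D))
Add(Function('v')(Function('q')(Function('Y')(6), Add(3, Mul(0, 3)))), Mul(-1, x)) = Add(Add(19, Mul(-1, -11)), Mul(-1, 105041)) = Add(Add(19, 11), -105041) = Add(30, -105041) = -105011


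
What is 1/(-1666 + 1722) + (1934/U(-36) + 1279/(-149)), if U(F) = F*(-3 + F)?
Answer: -21053401/2928744 ≈ -7.1885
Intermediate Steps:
1/(-1666 + 1722) + (1934/U(-36) + 1279/(-149)) = 1/(-1666 + 1722) + (1934/((-36*(-3 - 36))) + 1279/(-149)) = 1/56 + (1934/((-36*(-39))) + 1279*(-1/149)) = 1/56 + (1934/1404 - 1279/149) = 1/56 + (1934*(1/1404) - 1279/149) = 1/56 + (967/702 - 1279/149) = 1/56 - 753775/104598 = -21053401/2928744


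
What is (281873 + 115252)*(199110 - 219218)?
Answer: -7985389500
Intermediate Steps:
(281873 + 115252)*(199110 - 219218) = 397125*(-20108) = -7985389500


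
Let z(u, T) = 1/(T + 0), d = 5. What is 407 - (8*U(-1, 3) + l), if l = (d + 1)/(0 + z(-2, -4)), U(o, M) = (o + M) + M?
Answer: 391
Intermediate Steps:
U(o, M) = o + 2*M (U(o, M) = (M + o) + M = o + 2*M)
z(u, T) = 1/T
l = -24 (l = (5 + 1)/(0 + 1/(-4)) = 6/(0 - 1/4) = 6/(-1/4) = 6*(-4) = -24)
407 - (8*U(-1, 3) + l) = 407 - (8*(-1 + 2*3) - 24) = 407 - (8*(-1 + 6) - 24) = 407 - (8*5 - 24) = 407 - (40 - 24) = 407 - 1*16 = 407 - 16 = 391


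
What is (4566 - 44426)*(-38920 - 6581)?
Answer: 1813669860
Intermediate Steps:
(4566 - 44426)*(-38920 - 6581) = -39860*(-45501) = 1813669860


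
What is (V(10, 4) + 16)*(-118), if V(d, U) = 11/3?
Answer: -6962/3 ≈ -2320.7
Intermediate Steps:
V(d, U) = 11/3 (V(d, U) = 11*(⅓) = 11/3)
(V(10, 4) + 16)*(-118) = (11/3 + 16)*(-118) = (59/3)*(-118) = -6962/3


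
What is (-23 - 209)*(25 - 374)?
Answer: 80968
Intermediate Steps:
(-23 - 209)*(25 - 374) = -232*(-349) = 80968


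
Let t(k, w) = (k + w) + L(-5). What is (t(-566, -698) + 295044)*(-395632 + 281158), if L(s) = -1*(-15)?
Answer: -33631888830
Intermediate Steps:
L(s) = 15
t(k, w) = 15 + k + w (t(k, w) = (k + w) + 15 = 15 + k + w)
(t(-566, -698) + 295044)*(-395632 + 281158) = ((15 - 566 - 698) + 295044)*(-395632 + 281158) = (-1249 + 295044)*(-114474) = 293795*(-114474) = -33631888830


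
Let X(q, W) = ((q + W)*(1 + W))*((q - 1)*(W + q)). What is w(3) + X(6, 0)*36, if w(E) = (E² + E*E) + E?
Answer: 6501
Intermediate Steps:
X(q, W) = (W + q)²*(1 + W)*(-1 + q) (X(q, W) = ((W + q)*(1 + W))*((-1 + q)*(W + q)) = ((1 + W)*(W + q))*((-1 + q)*(W + q)) = (W + q)²*(1 + W)*(-1 + q))
w(E) = E + 2*E² (w(E) = (E² + E²) + E = 2*E² + E = E + 2*E²)
w(3) + X(6, 0)*36 = 3*(1 + 2*3) + ((0 + 6)²*(-1 + 6 - 1*0 + 0*6))*36 = 3*(1 + 6) + (6²*(-1 + 6 + 0 + 0))*36 = 3*7 + (36*5)*36 = 21 + 180*36 = 21 + 6480 = 6501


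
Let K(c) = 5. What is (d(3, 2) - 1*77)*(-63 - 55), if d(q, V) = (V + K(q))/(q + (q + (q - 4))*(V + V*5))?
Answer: 244496/27 ≈ 9055.4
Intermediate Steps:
d(q, V) = (5 + V)/(q + 6*V*(-4 + 2*q)) (d(q, V) = (V + 5)/(q + (q + (q - 4))*(V + V*5)) = (5 + V)/(q + (q + (-4 + q))*(V + 5*V)) = (5 + V)/(q + (-4 + 2*q)*(6*V)) = (5 + V)/(q + 6*V*(-4 + 2*q)))
(d(3, 2) - 1*77)*(-63 - 55) = ((5 + 2)/(3 - 24*2 + 12*2*3) - 1*77)*(-63 - 55) = (7/(3 - 48 + 72) - 77)*(-118) = (7/27 - 77)*(-118) = -2072/27*(-118) = 244496/27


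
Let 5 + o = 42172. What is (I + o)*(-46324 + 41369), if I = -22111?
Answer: -99377480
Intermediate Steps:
o = 42167 (o = -5 + 42172 = 42167)
(I + o)*(-46324 + 41369) = (-22111 + 42167)*(-46324 + 41369) = 20056*(-4955) = -99377480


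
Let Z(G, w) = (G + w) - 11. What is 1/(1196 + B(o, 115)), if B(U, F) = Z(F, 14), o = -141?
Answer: 1/1314 ≈ 0.00076103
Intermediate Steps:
Z(G, w) = -11 + G + w
B(U, F) = 3 + F (B(U, F) = -11 + F + 14 = 3 + F)
1/(1196 + B(o, 115)) = 1/(1196 + (3 + 115)) = 1/(1196 + 118) = 1/1314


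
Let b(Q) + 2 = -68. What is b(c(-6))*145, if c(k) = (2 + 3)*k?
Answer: -10150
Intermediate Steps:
c(k) = 5*k
b(Q) = -70 (b(Q) = -2 - 68 = -70)
b(c(-6))*145 = -70*145 = -10150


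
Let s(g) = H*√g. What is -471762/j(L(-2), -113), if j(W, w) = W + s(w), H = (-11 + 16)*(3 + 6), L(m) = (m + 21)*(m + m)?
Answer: 35853912/234601 + 21229290*I*√113/234601 ≈ 152.83 + 961.93*I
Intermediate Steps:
L(m) = 2*m*(21 + m) (L(m) = (21 + m)*(2*m) = 2*m*(21 + m))
H = 45 (H = 5*9 = 45)
s(g) = 45*√g
j(W, w) = W + 45*√w
-471762/j(L(-2), -113) = -471762/(2*(-2)*(21 - 2) + 45*√(-113)) = -471762/(2*(-2)*19 + 45*(I*√113)) = -471762/(-76 + 45*I*√113)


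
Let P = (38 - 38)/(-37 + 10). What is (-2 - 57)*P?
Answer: 0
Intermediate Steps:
P = 0 (P = 0/(-27) = 0*(-1/27) = 0)
(-2 - 57)*P = (-2 - 57)*0 = -59*0 = 0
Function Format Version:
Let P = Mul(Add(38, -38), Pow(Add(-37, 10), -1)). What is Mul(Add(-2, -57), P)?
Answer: 0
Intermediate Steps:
P = 0 (P = Mul(0, Pow(-27, -1)) = Mul(0, Rational(-1, 27)) = 0)
Mul(Add(-2, -57), P) = Mul(Add(-2, -57), 0) = Mul(-59, 0) = 0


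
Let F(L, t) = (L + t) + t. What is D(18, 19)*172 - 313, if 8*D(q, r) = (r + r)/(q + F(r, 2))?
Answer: -12016/41 ≈ -293.07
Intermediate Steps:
F(L, t) = L + 2*t
D(q, r) = r/(4*(4 + q + r)) (D(q, r) = ((r + r)/(q + (r + 2*2)))/8 = ((2*r)/(q + (r + 4)))/8 = ((2*r)/(q + (4 + r)))/8 = ((2*r)/(4 + q + r))/8 = (2*r/(4 + q + r))/8 = r/(4*(4 + q + r)))
D(18, 19)*172 - 313 = ((1/4)*19/(4 + 18 + 19))*172 - 313 = ((1/4)*19/41)*172 - 313 = ((1/4)*19*(1/41))*172 - 313 = (19/164)*172 - 313 = 817/41 - 313 = -12016/41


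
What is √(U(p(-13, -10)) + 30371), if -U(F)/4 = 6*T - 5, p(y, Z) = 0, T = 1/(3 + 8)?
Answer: √3677047/11 ≈ 174.32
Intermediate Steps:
T = 1/11 ≈ 0.090909
U(F) = 196/11 (U(F) = -4*(6*(1/11) - 5) = -4*(6/11 - 5) = -4*(-49/11) = 196/11)
√(U(p(-13, -10)) + 30371) = √(196/11 + 30371) = √(334277/11) = √3677047/11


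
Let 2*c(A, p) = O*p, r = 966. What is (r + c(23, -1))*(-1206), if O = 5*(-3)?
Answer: -1174041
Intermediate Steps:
O = -15
c(A, p) = -15*p/2 (c(A, p) = (-15*p)/2 = -15*p/2)
(r + c(23, -1))*(-1206) = (966 - 15/2*(-1))*(-1206) = (966 + 15/2)*(-1206) = (1947/2)*(-1206) = -1174041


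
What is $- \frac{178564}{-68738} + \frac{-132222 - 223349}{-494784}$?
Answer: $\frac{56395924787}{17005231296} \approx 3.3164$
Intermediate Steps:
$- \frac{178564}{-68738} + \frac{-132222 - 223349}{-494784} = \left(-178564\right) \left(- \frac{1}{68738}\right) - - \frac{355571}{494784} = \frac{89282}{34369} + \frac{355571}{494784} = \frac{56395924787}{17005231296}$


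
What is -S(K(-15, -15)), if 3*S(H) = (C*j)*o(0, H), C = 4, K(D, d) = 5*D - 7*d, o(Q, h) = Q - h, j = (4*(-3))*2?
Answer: -960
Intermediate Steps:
j = -24 (j = -12*2 = -24)
K(D, d) = -7*d + 5*D
S(H) = 32*H (S(H) = ((4*(-24))*(0 - H))/3 = (-(-96)*H)/3 = (96*H)/3 = 32*H)
-S(K(-15, -15)) = -32*(-7*(-15) + 5*(-15)) = -32*(105 - 75) = -32*30 = -1*960 = -960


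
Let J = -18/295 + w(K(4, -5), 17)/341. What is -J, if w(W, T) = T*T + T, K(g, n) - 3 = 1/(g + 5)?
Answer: -84132/100595 ≈ -0.83634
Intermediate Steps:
K(g, n) = 3 + 1/(5 + g) (K(g, n) = 3 + 1/(g + 5) = 3 + 1/(5 + g))
w(W, T) = T + T**2 (w(W, T) = T**2 + T = T + T**2)
J = 84132/100595 (J = -18/295 + (17*(1 + 17))/341 = -18*1/295 + (17*18)*(1/341) = -18/295 + 306*(1/341) = -18/295 + 306/341 = 84132/100595 ≈ 0.83634)
-J = -1*84132/100595 = -84132/100595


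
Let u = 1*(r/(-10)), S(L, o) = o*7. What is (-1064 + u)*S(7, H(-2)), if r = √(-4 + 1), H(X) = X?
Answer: 14896 + 7*I*√3/5 ≈ 14896.0 + 2.4249*I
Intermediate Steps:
r = I*√3 (r = √(-3) = I*√3 ≈ 1.732*I)
S(L, o) = 7*o
u = -I*√3/10 (u = 1*((I*√3)/(-10)) = 1*(-I*√3/10) = -I*√3/10 ≈ -0.17321*I)
(-1064 + u)*S(7, H(-2)) = (-1064 - I*√3/10)*(7*(-2)) = (-1064 - I*√3/10)*(-14) = 14896 + 7*I*√3/5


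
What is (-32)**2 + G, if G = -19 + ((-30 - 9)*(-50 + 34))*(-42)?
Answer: -25203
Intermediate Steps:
G = -26227 (G = -19 - 39*(-16)*(-42) = -19 + 624*(-42) = -19 - 26208 = -26227)
(-32)**2 + G = (-32)**2 - 26227 = 1024 - 26227 = -25203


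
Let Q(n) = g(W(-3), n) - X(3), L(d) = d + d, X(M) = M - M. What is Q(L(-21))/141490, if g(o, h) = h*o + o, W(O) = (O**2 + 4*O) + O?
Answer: 123/70745 ≈ 0.0017386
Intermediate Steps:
W(O) = O**2 + 5*O
X(M) = 0
L(d) = 2*d
g(o, h) = o + h*o
Q(n) = -6 - 6*n (Q(n) = (-3*(5 - 3))*(1 + n) - 1*0 = (-3*2)*(1 + n) + 0 = -6*(1 + n) + 0 = (-6 - 6*n) + 0 = -6 - 6*n)
Q(L(-21))/141490 = (-6 - 12*(-21))/141490 = (-6 - 6*(-42))*(1/141490) = (-6 + 252)*(1/141490) = 246*(1/141490) = 123/70745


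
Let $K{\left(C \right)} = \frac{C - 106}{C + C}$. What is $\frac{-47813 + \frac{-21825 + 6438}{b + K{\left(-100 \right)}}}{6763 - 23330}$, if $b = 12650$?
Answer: $\frac{20163302813}{6986320467} \approx 2.8861$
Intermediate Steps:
$K{\left(C \right)} = \frac{-106 + C}{2 C}$
$\frac{-47813 + \frac{-21825 + 6438}{b + K{\left(-100 \right)}}}{6763 - 23330} = \frac{-47813 + \frac{-21825 + 6438}{12650 + \frac{-106 - 100}{2 \left(-100\right)}}}{6763 - 23330} = \frac{-47813 - \frac{15387}{12650 + \frac{1}{2} \left(- \frac{1}{100}\right) \left(-206\right)}}{-16567} = \left(-47813 - \frac{15387}{12650 + \frac{103}{100}}\right) \left(- \frac{1}{16567}\right) = \left(-47813 - \frac{15387}{\frac{1265103}{100}}\right) \left(- \frac{1}{16567}\right) = \left(-47813 - \frac{512900}{421701}\right) \left(- \frac{1}{16567}\right) = \left(- \frac{20163302813}{421701}\right) \left(- \frac{1}{16567}\right) = \frac{20163302813}{6986320467}$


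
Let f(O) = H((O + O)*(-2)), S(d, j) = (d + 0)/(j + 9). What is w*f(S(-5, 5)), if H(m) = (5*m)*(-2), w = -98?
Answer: 1400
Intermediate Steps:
S(d, j) = d/(9 + j)
H(m) = -10*m
f(O) = 40*O (f(O) = -10*(O + O)*(-2) = -10*2*O*(-2) = -(-40)*O = 40*O)
w*f(S(-5, 5)) = -3920*(-5/(9 + 5)) = -3920*(-5/14) = -3920*(-5*1/14) = -3920*(-5)/14 = -98*(-100/7) = 1400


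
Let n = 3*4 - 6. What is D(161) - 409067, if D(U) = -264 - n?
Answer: -409337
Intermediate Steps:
n = 6 (n = 12 - 6 = 6)
D(U) = -270 (D(U) = -264 - 1*6 = -264 - 6 = -270)
D(161) - 409067 = -270 - 409067 = -409337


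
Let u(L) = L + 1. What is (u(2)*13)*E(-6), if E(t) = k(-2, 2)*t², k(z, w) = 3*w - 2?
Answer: 5616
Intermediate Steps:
k(z, w) = -2 + 3*w
u(L) = 1 + L
E(t) = 4*t² (E(t) = (-2 + 3*2)*t² = (-2 + 6)*t² = 4*t²)
(u(2)*13)*E(-6) = ((1 + 2)*13)*(4*(-6)²) = (3*13)*(4*36) = 39*144 = 5616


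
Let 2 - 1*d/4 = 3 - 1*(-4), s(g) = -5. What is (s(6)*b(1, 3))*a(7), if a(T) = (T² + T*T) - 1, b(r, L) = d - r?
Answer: 10185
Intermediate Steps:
d = -20 (d = 8 - 4*(3 - 1*(-4)) = 8 - 4*(3 + 4) = 8 - 4*7 = 8 - 28 = -20)
b(r, L) = -20 - r
a(T) = -1 + 2*T² (a(T) = (T² + T²) - 1 = 2*T² - 1 = -1 + 2*T²)
(s(6)*b(1, 3))*a(7) = (-5*(-20 - 1*1))*(-1 + 2*7²) = (-5*(-20 - 1))*(-1 + 2*49) = (-5*(-21))*(-1 + 98) = 105*97 = 10185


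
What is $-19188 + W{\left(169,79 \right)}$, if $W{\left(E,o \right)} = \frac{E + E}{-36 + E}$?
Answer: $- \frac{2551666}{133} \approx -19185.0$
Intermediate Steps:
$W{\left(E,o \right)} = \frac{2 E}{-36 + E}$
$-19188 + W{\left(169,79 \right)} = -19188 + 2 \cdot 169 \frac{1}{-36 + 169} = -19188 + 2 \cdot 169 \cdot \frac{1}{133} = -19188 + \frac{338}{133} = - \frac{2551666}{133}$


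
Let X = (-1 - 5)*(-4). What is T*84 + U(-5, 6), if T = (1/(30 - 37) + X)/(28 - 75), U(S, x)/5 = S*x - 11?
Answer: -11639/47 ≈ -247.64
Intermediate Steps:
X = 24 (X = -6*(-4) = 24)
U(S, x) = -55 + 5*S*x (U(S, x) = 5*(S*x - 11) = 5*(-11 + S*x) = -55 + 5*S*x)
T = -167/329 (T = (1/(30 - 37) + 24)/(28 - 75) = (1/(-7) + 24)/(-47) = (-⅐ + 24)*(-1/47) = (167/7)*(-1/47) = -167/329 ≈ -0.50760)
T*84 + U(-5, 6) = -167/329*84 + (-55 + 5*(-5)*6) = -2004/47 + (-55 - 150) = -2004/47 - 205 = -11639/47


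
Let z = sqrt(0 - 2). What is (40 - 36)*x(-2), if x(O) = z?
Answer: 4*I*sqrt(2) ≈ 5.6569*I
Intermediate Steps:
z = I*sqrt(2) (z = sqrt(-2) = I*sqrt(2) ≈ 1.4142*I)
x(O) = I*sqrt(2)
(40 - 36)*x(-2) = (40 - 36)*(I*sqrt(2)) = 4*(I*sqrt(2)) = 4*I*sqrt(2)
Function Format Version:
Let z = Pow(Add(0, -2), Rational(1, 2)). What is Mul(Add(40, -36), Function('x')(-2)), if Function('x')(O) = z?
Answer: Mul(4, I, Pow(2, Rational(1, 2))) ≈ Mul(5.6569, I)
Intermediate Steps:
z = Mul(I, Pow(2, Rational(1, 2))) (z = Pow(-2, Rational(1, 2)) = Mul(I, Pow(2, Rational(1, 2))) ≈ Mul(1.4142, I))
Function('x')(O) = Mul(I, Pow(2, Rational(1, 2)))
Mul(Add(40, -36), Function('x')(-2)) = Mul(Add(40, -36), Mul(I, Pow(2, Rational(1, 2)))) = Mul(4, Mul(I, Pow(2, Rational(1, 2)))) = Mul(4, I, Pow(2, Rational(1, 2)))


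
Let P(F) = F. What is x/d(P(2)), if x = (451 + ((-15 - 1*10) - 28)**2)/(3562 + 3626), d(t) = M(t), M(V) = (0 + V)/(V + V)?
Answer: 1630/1797 ≈ 0.90707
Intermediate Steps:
M(V) = 1/2 (M(V) = V/((2*V)) = V*(1/(2*V)) = 1/2)
d(t) = 1/2
x = 815/1797 (x = (451 + ((-15 - 10) - 28)**2)/7188 = (451 + (-25 - 28)**2)*(1/7188) = (451 + (-53)**2)*(1/7188) = (451 + 2809)*(1/7188) = 3260*(1/7188) = 815/1797 ≈ 0.45353)
x/d(P(2)) = 815/(1797*(1/2)) = (815/1797)*2 = 1630/1797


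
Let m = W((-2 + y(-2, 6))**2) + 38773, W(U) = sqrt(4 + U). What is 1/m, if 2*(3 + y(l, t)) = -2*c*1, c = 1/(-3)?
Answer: 12033/466555501 - 6*sqrt(58)/13530109529 ≈ 2.5788e-5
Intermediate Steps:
c = -1/3 ≈ -0.33333
y(l, t) = -8/3 (y(l, t) = -3 + (-2*(-1/3)*1)/2 = -3 + ((2/3)*1)/2 = -3 + (1/2)*(2/3) = -3 + 1/3 = -8/3)
m = 38773 + 2*sqrt(58)/3 (m = sqrt(4 + (-2 - 8/3)**2) + 38773 = sqrt(4 + (-14/3)**2) + 38773 = sqrt(4 + 196/9) + 38773 = sqrt(232/9) + 38773 = 2*sqrt(58)/3 + 38773 = 38773 + 2*sqrt(58)/3 ≈ 38778.)
1/m = 1/(38773 + 2*sqrt(58)/3)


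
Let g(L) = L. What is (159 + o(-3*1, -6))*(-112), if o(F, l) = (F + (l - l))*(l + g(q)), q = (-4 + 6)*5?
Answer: -16464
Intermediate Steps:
q = 10 (q = 2*5 = 10)
o(F, l) = F*(10 + l) (o(F, l) = (F + (l - l))*(l + 10) = (F + 0)*(10 + l) = F*(10 + l))
(159 + o(-3*1, -6))*(-112) = (159 + (-3*1)*(10 - 6))*(-112) = (159 - 3*4)*(-112) = (159 - 12)*(-112) = 147*(-112) = -16464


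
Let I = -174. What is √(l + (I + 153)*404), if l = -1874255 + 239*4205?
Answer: 4*I*√54859 ≈ 936.88*I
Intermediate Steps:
l = -869260 (l = -1874255 + 1004995 = -869260)
√(l + (I + 153)*404) = √(-869260 + (-174 + 153)*404) = √(-869260 - 21*404) = √(-869260 - 8484) = √(-877744) = 4*I*√54859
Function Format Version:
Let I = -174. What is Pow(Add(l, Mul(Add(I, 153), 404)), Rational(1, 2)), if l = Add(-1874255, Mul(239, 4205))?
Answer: Mul(4, I, Pow(54859, Rational(1, 2))) ≈ Mul(936.88, I)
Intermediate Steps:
l = -869260 (l = Add(-1874255, 1004995) = -869260)
Pow(Add(l, Mul(Add(I, 153), 404)), Rational(1, 2)) = Pow(Add(-869260, Mul(Add(-174, 153), 404)), Rational(1, 2)) = Pow(Add(-869260, Mul(-21, 404)), Rational(1, 2)) = Pow(Add(-869260, -8484), Rational(1, 2)) = Pow(-877744, Rational(1, 2)) = Mul(4, I, Pow(54859, Rational(1, 2)))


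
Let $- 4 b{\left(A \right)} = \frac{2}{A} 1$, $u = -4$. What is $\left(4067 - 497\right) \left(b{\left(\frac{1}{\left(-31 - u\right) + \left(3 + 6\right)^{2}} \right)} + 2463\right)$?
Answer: $8696520$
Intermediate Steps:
$b{\left(A \right)} = - \frac{1}{2 A}$ ($b{\left(A \right)} = - \frac{\frac{2}{A} 1}{4} = - \frac{2 \frac{1}{A}}{4} = - \frac{1}{2 A}$)
$\left(4067 - 497\right) \left(b{\left(\frac{1}{\left(-31 - u\right) + \left(3 + 6\right)^{2}} \right)} + 2463\right) = \left(4067 - 497\right) \left(- \frac{1}{2 \frac{1}{\left(-31 - -4\right) + \left(3 + 6\right)^{2}}} + 2463\right) = 3570 \left(- \frac{1}{2 \frac{1}{\left(-31 + 4\right) + 9^{2}}} + 2463\right) = 3570 \left(- \frac{1}{2 \frac{1}{-27 + 81}} + 2463\right) = 3570 \left(- \frac{1}{2 \cdot \frac{1}{54}} + 2463\right) = 3570 \left(- \frac{\frac{1}{\frac{1}{54}}}{2} + 2463\right) = 3570 \left(\left(- \frac{1}{2}\right) 54 + 2463\right) = 3570 \left(-27 + 2463\right) = 3570 \cdot 2436 = 8696520$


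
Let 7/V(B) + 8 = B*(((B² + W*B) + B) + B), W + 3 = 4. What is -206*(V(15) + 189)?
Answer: -78686335/2021 ≈ -38934.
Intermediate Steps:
W = 1 (W = -3 + 4 = 1)
V(B) = 7/(-8 + B*(B² + 3*B)) (V(B) = 7/(-8 + B*(((B² + 1*B) + B) + B)) = 7/(-8 + B*(((B² + B) + B) + B)) = 7/(-8 + B*(((B + B²) + B) + B)) = 7/(-8 + B*((B² + 2*B) + B)) = 7/(-8 + B*(B² + 3*B)))
-206*(V(15) + 189) = -206*(7/(-8 + 15³ + 3*15²) + 189) = -206*(7/(-8 + 3375 + 3*225) + 189) = -206*(7/(-8 + 3375 + 675) + 189) = -206*(7/4042 + 189) = -206*763945/4042 = -78686335/2021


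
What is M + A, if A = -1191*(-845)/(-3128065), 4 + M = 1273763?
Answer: 796879987988/625613 ≈ 1.2738e+6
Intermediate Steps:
M = 1273759 (M = -4 + 1273763 = 1273759)
A = -201279/625613 (A = 1006395*(-1/3128065) = -201279/625613 ≈ -0.32173)
M + A = 1273759 - 201279/625613 = 796879987988/625613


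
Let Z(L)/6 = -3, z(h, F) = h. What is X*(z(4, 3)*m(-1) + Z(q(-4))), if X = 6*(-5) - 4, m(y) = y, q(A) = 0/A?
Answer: 748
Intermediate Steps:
q(A) = 0
Z(L) = -18 (Z(L) = 6*(-3) = -18)
X = -34 (X = -30 - 4 = -34)
X*(z(4, 3)*m(-1) + Z(q(-4))) = -34*(4*(-1) - 18) = -34*(-4 - 18) = -34*(-22) = 748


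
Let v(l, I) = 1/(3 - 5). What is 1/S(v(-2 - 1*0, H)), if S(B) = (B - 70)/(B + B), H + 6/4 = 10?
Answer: 2/141 ≈ 0.014184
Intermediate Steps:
H = 17/2 (H = -3/2 + 10 = 17/2 ≈ 8.5000)
v(l, I) = -½ (v(l, I) = 1/(-2) = -½)
S(B) = (-70 + B)/(2*B) (S(B) = (-70 + B)/((2*B)) = (-70 + B)*(1/(2*B)) = (-70 + B)/(2*B))
1/S(v(-2 - 1*0, H)) = 1/((-70 - ½)/(2*(-½))) = 1/((½)*(-2)*(-141/2)) = 1/(141/2) = 2/141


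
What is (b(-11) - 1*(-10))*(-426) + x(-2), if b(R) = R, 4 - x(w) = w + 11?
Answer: 421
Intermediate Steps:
x(w) = -7 - w (x(w) = 4 - (w + 11) = 4 - (11 + w) = 4 + (-11 - w) = -7 - w)
(b(-11) - 1*(-10))*(-426) + x(-2) = (-11 - 1*(-10))*(-426) + (-7 - 1*(-2)) = (-11 + 10)*(-426) + (-7 + 2) = -1*(-426) - 5 = 426 - 5 = 421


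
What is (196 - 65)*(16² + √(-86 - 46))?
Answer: 33536 + 262*I*√33 ≈ 33536.0 + 1505.1*I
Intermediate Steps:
(196 - 65)*(16² + √(-86 - 46)) = 131*(256 + √(-132)) = 131*(256 + 2*I*√33) = 33536 + 262*I*√33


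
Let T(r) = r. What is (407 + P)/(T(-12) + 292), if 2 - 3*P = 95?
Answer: 47/35 ≈ 1.3429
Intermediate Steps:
P = -31 (P = ⅔ - ⅓*95 = ⅔ - 95/3 = -31)
(407 + P)/(T(-12) + 292) = (407 - 31)/(-12 + 292) = 376/280 = 376*(1/280) = 47/35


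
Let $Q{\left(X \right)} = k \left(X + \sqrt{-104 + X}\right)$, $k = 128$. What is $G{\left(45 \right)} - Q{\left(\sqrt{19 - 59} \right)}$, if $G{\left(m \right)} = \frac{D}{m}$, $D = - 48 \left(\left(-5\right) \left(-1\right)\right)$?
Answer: $- \frac{16}{3} - 128 \sqrt{-104 + 2 i \sqrt{10}} - 256 i \sqrt{10} \approx -45.006 - 2115.5 i$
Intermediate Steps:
$D = -240$ ($D = \left(-48\right) 5 = -240$)
$G{\left(m \right)} = - \frac{240}{m}$
$Q{\left(X \right)} = 128 X + 128 \sqrt{-104 + X}$ ($Q{\left(X \right)} = 128 \left(X + \sqrt{-104 + X}\right) = 128 X + 128 \sqrt{-104 + X}$)
$G{\left(45 \right)} - Q{\left(\sqrt{19 - 59} \right)} = - \frac{240}{45} - \left(128 \sqrt{19 - 59} + 128 \sqrt{-104 + \sqrt{19 - 59}}\right) = \left(-240\right) \frac{1}{45} - \left(128 \sqrt{-40} + 128 \sqrt{-104 + \sqrt{-40}}\right) = - \frac{16}{3} - \left(128 \cdot 2 i \sqrt{10} + 128 \sqrt{-104 + 2 i \sqrt{10}}\right) = - \frac{16}{3} - \left(256 i \sqrt{10} + 128 \sqrt{-104 + 2 i \sqrt{10}}\right) = - \frac{16}{3} - \left(128 \sqrt{-104 + 2 i \sqrt{10}} + 256 i \sqrt{10}\right) = - \frac{16}{3} - 128 \sqrt{-104 + 2 i \sqrt{10}} - 256 i \sqrt{10}$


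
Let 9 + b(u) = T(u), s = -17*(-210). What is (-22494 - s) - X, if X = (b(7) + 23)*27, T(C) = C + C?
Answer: -26820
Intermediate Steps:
T(C) = 2*C
s = 3570
b(u) = -9 + 2*u
X = 756 (X = ((-9 + 2*7) + 23)*27 = ((-9 + 14) + 23)*27 = (5 + 23)*27 = 28*27 = 756)
(-22494 - s) - X = (-22494 - 1*3570) - 1*756 = (-22494 - 3570) - 756 = -26064 - 756 = -26820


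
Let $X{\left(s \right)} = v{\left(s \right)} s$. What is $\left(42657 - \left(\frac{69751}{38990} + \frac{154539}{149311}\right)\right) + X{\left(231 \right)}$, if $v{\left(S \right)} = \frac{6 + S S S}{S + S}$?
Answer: $\frac{18064107333443362}{2910817945} \approx 6.2059 \cdot 10^{6}$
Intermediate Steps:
$v{\left(S \right)} = \frac{6 + S^{3}}{2 S}$ ($v{\left(S \right)} = \frac{6 + S^{2} S}{2 S} = \left(6 + S^{3}\right) \frac{1}{2 S} = \frac{6 + S^{3}}{2 S}$)
$X{\left(s \right)} = 3 + \frac{s^{3}}{2}$ ($X{\left(s \right)} = \frac{6 + s^{3}}{2 s} s = 3 + \frac{s^{3}}{2}$)
$\left(42657 - \left(\frac{69751}{38990} + \frac{154539}{149311}\right)\right) + X{\left(231 \right)} = \left(42657 - \left(\frac{69751}{38990} + \frac{154539}{149311}\right)\right) + \left(3 + \frac{231^{3}}{2}\right) = \left(42657 - \frac{16440067171}{5821635890}\right) + \left(3 + \frac{1}{2} \cdot 12326391\right) = \left(42657 - \frac{16440067171}{5821635890}\right) + \left(3 + \frac{12326391}{2}\right) = \left(42657 - \frac{16440067171}{5821635890}\right) + \frac{12326397}{2} = \frac{248317082092559}{5821635890} + \frac{12326397}{2} = \frac{18064107333443362}{2910817945}$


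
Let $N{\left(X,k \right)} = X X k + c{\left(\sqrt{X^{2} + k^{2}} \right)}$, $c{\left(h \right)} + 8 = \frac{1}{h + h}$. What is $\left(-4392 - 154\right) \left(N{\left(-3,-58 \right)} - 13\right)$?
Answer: $2468478 - \frac{2273 \sqrt{3373}}{3373} \approx 2.4684 \cdot 10^{6}$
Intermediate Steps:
$c{\left(h \right)} = -8 + \frac{1}{2 h}$ ($c{\left(h \right)} = -8 + \frac{1}{h + h} = -8 + \frac{1}{2 h}$)
$N{\left(X,k \right)} = -8 + \frac{1}{2 \sqrt{X^{2} + k^{2}}} + k X^{2}$ ($N{\left(X,k \right)} = X X k - \left(8 - \frac{1}{2 \sqrt{X^{2} + k^{2}}}\right) = X^{2} k - \left(8 - \frac{1}{2 \sqrt{X^{2} + k^{2}}}\right) = k X^{2} - \left(8 - \frac{1}{2 \sqrt{X^{2} + k^{2}}}\right) = -8 + \frac{1}{2 \sqrt{X^{2} + k^{2}}} + k X^{2}$)
$\left(-4392 - 154\right) \left(N{\left(-3,-58 \right)} - 13\right) = \left(-4392 - 154\right) \left(\left(-8 + \frac{1}{2 \sqrt{\left(-3\right)^{2} + \left(-58\right)^{2}}} - 58 \left(-3\right)^{2}\right) - 13\right) = - 4546 \left(\left(-8 + \frac{1}{2 \sqrt{9 + 3364}} - 522\right) - 13\right) = - 4546 \left(\left(-8 + \frac{1}{2 \sqrt{3373}} - 522\right) - 13\right) = - 4546 \left(\left(-8 + \frac{\frac{1}{3373} \sqrt{3373}}{2} - 522\right) - 13\right) = - 4546 \left(\left(-8 + \frac{\sqrt{3373}}{6746} - 522\right) - 13\right) = - 4546 \left(\left(-530 + \frac{\sqrt{3373}}{6746}\right) - 13\right) = - 4546 \left(-543 + \frac{\sqrt{3373}}{6746}\right) = 2468478 - \frac{2273 \sqrt{3373}}{3373}$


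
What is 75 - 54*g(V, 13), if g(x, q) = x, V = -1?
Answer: 129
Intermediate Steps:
75 - 54*g(V, 13) = 75 - 54*(-1) = 75 + 54 = 129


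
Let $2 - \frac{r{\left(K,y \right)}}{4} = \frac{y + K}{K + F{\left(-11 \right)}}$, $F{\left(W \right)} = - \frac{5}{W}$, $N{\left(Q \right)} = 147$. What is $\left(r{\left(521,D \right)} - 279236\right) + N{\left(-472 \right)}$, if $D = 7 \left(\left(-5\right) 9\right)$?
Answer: $- \frac{200102210}{717} \approx -2.7908 \cdot 10^{5}$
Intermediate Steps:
$D = -315$ ($D = 7 \left(-45\right) = -315$)
$r{\left(K,y \right)} = 8 - \frac{4 \left(K + y\right)}{\frac{5}{11} + K}$ ($r{\left(K,y \right)} = 8 - 4 \frac{y + K}{K - \frac{5}{-11}} = 8 - 4 \frac{K + y}{K - - \frac{5}{11}} = 8 - 4 \frac{K + y}{K + \frac{5}{11}} = 8 - 4 \frac{K + y}{\frac{5}{11} + K} = 8 - \frac{4 \left(K + y\right)}{\frac{5}{11} + K}$)
$\left(r{\left(521,D \right)} - 279236\right) + N{\left(-472 \right)} = \left(\frac{4 \left(10 - -3465 + 11 \cdot 521\right)}{5 + 11 \cdot 521} - 279236\right) + 147 = \left(\frac{4 \left(10 + 3465 + 5731\right)}{5 + 5731} - 279236\right) + 147 = \left(4 \cdot \frac{1}{5736} \cdot 9206 - 279236\right) + 147 = \left(\frac{4603}{717} - 279236\right) + 147 = - \frac{200207609}{717} + 147 = - \frac{200102210}{717}$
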